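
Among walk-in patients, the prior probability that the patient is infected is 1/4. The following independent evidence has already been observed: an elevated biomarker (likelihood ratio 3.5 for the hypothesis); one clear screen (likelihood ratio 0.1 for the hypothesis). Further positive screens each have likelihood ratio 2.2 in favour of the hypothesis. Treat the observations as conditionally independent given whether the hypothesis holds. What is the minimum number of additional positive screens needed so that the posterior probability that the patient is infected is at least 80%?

5

Prior odds = 0.25/0.75 = 1/3.
Combined Bayes factor of the evidence already in hand = 3.5 × 0.1 = 0.35.
Odds after that evidence = (1/3) × 0.35 = 7/60.
Target odds = 0.8/0.2 = 4.
Need 2.2ⁿ ≥ 4 ÷ (7/60) = 240/7.
2.2⁴ = 23.4256 falls short of 240/7 but 2.2⁵ = 51.53632 reaches it, so n = 5.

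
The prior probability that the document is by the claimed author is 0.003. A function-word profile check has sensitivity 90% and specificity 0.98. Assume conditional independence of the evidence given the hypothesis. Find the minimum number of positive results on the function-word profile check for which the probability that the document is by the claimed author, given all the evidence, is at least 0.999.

Prior odds = 0.003/0.997 = 3/997.
False-positive rate = 1 − 0.98 = 0.02; likelihood ratio of a positive = 0.9/0.02 = 45.
Target posterior odds = 0.999/0.001 = 999.
Require 45ⁿ ≥ 999 ÷ (3/997) = 332001.
45³ = 91125 falls short of 332001 but 45⁴ = 4100625 reaches it, so n = 4.

4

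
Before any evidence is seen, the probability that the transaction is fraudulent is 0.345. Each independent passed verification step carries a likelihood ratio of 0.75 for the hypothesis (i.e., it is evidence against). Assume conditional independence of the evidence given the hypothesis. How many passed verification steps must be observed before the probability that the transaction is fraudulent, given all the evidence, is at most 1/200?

Prior odds = 0.345/0.655 = 69/131.
Likelihood ratio per passed verification step = 0.75.
Target odds: 0.005 ÷ 0.995 = 1/199.
Require 0.75ⁿ ≤ 1/199 ÷ (69/131) = 131/13731.
0.75¹⁶ ≈0.0100226 is still above 131/13731 but 0.75¹⁷ ≈0.00751695 is at or below it, so n = 17.

17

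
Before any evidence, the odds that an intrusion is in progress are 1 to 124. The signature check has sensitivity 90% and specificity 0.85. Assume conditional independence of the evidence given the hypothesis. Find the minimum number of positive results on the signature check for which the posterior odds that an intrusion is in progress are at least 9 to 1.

Prior odds = 1/124.
False-positive rate = 1 − 0.85 = 0.15; likelihood ratio of a positive = 0.9/0.15 = 6.
Target odds = 9.
Require 6ⁿ ≥ 9 ÷ (1/124) = 1116.
6³ = 216 falls short of 1116 but 6⁴ = 1296 reaches it, so n = 4.

4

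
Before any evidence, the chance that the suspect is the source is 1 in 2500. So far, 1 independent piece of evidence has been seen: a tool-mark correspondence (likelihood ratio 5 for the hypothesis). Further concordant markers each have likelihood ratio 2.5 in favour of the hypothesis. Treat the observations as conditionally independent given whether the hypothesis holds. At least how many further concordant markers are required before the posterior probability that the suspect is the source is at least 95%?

10

Prior odds = 0.0004/0.9996 = 1/2499.
Bayes factor of the evidence already in hand = 5.
Odds after that evidence = (1/2499) × 5 = 5/2499.
Target odds = 0.95/0.05 = 19.
Need 2.5ⁿ ≥ 19 ÷ (5/2499) = 9496.2.
2.5⁹ = 1953125/512 falls short of 9496.2 but 2.5¹⁰ = 9765625/1024 reaches it, so n = 10.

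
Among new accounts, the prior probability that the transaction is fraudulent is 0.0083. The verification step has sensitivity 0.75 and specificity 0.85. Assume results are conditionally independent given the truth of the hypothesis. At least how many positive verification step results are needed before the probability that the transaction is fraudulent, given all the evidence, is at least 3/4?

Prior odds: 0.0083 ÷ 0.9917 = 83/9917.
False-positive rate = 1 − 0.85 = 0.15; likelihood ratio of a positive = 0.75/0.15 = 5.
Target posterior odds = 0.75/0.25 = 3.
Require 5ⁿ ≥ 3 ÷ (83/9917) = 29751/83.
5³ = 125 falls short of 29751/83 but 5⁴ = 625 reaches it, so n = 4.

4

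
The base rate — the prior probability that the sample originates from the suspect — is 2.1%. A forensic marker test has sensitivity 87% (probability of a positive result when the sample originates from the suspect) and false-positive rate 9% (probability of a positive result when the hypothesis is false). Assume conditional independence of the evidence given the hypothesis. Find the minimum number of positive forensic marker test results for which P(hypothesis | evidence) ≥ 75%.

3

Prior odds: 0.021 ÷ 0.979 = 21/979.
Likelihood ratio of a positive result = 0.87/0.09 = 29/3.
Target odds: 0.75 ÷ 0.25 = 3.
Need (21/979) × (29/3)ⁿ ≥ 3, i.e. (29/3)ⁿ ≥ 979/7.
(29/3)² = 841/9 falls short of 979/7 but (29/3)³ = 24389/27 reaches it, so n = 3.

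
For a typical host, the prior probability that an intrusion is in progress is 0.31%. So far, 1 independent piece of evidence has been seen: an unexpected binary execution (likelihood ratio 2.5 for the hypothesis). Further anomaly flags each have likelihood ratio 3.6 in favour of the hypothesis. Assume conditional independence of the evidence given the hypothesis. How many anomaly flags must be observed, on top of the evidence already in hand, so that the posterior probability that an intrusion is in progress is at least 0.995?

Prior odds = 0.0031/0.9969 = 31/9969.
Bayes factor of the evidence already in hand = 2.5.
Odds after that evidence = (31/9969) × 2.5 = 155/19938.
Target odds = 0.995/0.005 = 199.
Need 3.6ⁿ ≥ 199 ÷ (155/19938) = 3967662/155.
3.6⁷ = 612220032/78125 falls short of 3967662/155 but 3.6⁸ ≈28211.1 reaches it, so n = 8.

8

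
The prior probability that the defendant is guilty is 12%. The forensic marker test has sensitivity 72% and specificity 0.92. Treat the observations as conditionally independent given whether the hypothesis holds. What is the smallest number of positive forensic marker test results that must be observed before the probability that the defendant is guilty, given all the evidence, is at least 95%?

3

Prior odds: 0.12 ÷ 0.88 = 3/22.
False-positive rate = 1 − 0.92 = 0.08; likelihood ratio of a positive = 0.72/0.08 = 9.
Target odds: 0.95 ÷ 0.05 = 19.
Need (3/22) × 9ⁿ ≥ 19, i.e. 9ⁿ ≥ 418/3.
9² = 81 falls short of 418/3 but 9³ = 729 reaches it, so n = 3.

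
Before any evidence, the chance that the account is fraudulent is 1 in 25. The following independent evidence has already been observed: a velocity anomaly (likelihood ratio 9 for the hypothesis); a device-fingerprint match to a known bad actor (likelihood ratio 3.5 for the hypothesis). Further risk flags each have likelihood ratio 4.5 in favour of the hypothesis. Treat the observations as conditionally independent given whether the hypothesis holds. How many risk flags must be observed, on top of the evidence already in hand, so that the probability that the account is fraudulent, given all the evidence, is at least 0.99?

3

Prior odds = 0.04/0.96 = 1/24.
Combined Bayes factor of the evidence already in hand = 9 × 3.5 = 31.5.
Odds after that evidence = (1/24) × 31.5 = 1.3125.
Target odds = 0.99/0.01 = 99.
Need 4.5ⁿ ≥ 99 ÷ 1.3125 = 528/7.
4.5² = 20.25 falls short of 528/7 but 4.5³ = 91.125 reaches it, so n = 3.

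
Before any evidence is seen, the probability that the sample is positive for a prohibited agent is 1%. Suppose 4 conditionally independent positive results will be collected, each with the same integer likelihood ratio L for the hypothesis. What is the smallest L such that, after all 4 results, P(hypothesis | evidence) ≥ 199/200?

12

Prior odds = 0.01/0.99 = 1/99.
Target odds = 0.995/0.005 = 199.
Need L⁴ ≥ 199 ÷ (1/99) = 19701.
11⁴ = 14641 < 19701 ≤ 20736 = 12⁴, so L = 12.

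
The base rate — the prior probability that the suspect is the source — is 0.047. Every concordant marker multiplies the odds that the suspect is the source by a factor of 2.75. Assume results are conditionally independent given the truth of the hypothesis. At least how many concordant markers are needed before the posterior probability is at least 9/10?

Prior odds = 0.047/0.953 = 47/953.
Likelihood ratio per concordant marker = 2.75.
Target odds: 0.9 ÷ 0.1 = 9.
Need (47/953) × 2.75ⁿ ≥ 9, i.e. 2.75ⁿ ≥ 8577/47.
2.75⁵ = 161051/1024 falls short of 8577/47 but 2.75⁶ = 1771561/4096 reaches it, so n = 6.

6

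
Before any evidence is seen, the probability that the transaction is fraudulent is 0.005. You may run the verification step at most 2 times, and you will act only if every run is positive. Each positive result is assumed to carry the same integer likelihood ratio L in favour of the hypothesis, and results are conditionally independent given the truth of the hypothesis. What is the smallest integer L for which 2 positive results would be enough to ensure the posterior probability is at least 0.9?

Prior odds = 0.005/0.995 = 1/199.
Target odds = 0.9/0.1 = 9.
Need L² ≥ 9 ÷ (1/199) = 1791.
42² = 1764 < 1791 ≤ 1849 = 43², so L = 43.

43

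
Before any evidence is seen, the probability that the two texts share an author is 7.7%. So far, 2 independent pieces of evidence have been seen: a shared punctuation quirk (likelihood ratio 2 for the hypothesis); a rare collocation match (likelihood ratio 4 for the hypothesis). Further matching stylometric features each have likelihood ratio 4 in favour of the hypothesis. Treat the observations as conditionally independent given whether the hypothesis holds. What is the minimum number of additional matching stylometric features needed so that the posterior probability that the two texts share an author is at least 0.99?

Prior odds = 0.077/0.923 = 77/923.
Combined Bayes factor of the evidence already in hand = 2 × 4 = 8.
Odds after that evidence = (77/923) × 8 = 616/923.
Target odds = 0.99/0.01 = 99.
Need 4ⁿ ≥ 99 ÷ (616/923) = 8307/56.
4³ = 64 falls short of 8307/56 but 4⁴ = 256 reaches it, so n = 4.

4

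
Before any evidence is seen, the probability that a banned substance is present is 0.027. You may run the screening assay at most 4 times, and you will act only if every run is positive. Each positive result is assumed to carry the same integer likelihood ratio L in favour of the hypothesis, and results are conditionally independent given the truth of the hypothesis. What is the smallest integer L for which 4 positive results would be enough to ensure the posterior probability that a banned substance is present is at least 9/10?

5

Prior odds = 0.027/0.973 = 27/973.
Target odds = 0.9/0.1 = 9.
Need L⁴ ≥ 9 ÷ (27/973) = 973/3.
4⁴ = 256 < 973/3 ≤ 625 = 5⁴, so L = 5.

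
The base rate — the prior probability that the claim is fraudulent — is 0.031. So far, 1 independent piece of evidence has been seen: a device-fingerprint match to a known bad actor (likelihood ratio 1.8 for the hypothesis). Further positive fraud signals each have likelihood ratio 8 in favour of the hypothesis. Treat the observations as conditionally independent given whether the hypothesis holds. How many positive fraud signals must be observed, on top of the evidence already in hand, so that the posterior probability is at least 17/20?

3

Prior odds = 0.031/0.969 = 31/969.
Bayes factor of the evidence already in hand = 1.8.
Odds after that evidence = (31/969) × 1.8 = 93/1615.
Target odds = 0.85/0.15 = 17/3.
Need 8ⁿ ≥ 17/3 ÷ (93/1615) = 27455/279.
8² = 64 falls short of 27455/279 but 8³ = 512 reaches it, so n = 3.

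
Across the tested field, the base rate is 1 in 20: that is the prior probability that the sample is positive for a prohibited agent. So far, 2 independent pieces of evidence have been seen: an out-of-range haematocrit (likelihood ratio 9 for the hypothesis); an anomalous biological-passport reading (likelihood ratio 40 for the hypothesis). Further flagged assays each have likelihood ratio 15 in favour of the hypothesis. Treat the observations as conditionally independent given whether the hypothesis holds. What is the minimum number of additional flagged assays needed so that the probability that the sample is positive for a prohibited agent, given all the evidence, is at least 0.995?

1

Prior odds = 0.05/0.95 = 1/19.
Combined Bayes factor of the evidence already in hand = 9 × 40 = 360.
Odds after that evidence = (1/19) × 360 = 360/19.
Target odds = 0.995/0.005 = 199.
Need 15ⁿ ≥ 199 ÷ (360/19) = 3781/360.
15¹ = 15, which meets the required 3781/360; so n = 1.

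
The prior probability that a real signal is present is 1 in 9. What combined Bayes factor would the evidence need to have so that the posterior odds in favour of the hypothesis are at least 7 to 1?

Prior odds = (1/9)/(8/9) = 0.125.
Target odds = 7.
Required Bayes factor = 7 ÷ 0.125 = 56.

56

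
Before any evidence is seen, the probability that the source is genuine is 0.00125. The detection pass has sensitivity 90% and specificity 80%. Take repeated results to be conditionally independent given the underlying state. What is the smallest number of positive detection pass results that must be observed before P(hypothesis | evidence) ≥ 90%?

Prior odds = 0.00125/0.99875 = 1/799.
False-positive rate = 1 − 0.8 = 0.2; likelihood ratio of a positive = 0.9/0.2 = 4.5.
Target odds: 0.9 ÷ 0.1 = 9.
Need (1/799) × 4.5ⁿ ≥ 9, i.e. 4.5ⁿ ≥ 7191.
4.5⁵ = 1845.28125 falls short of 7191 but 4.5⁶ = 8303.765625 reaches it, so n = 6.

6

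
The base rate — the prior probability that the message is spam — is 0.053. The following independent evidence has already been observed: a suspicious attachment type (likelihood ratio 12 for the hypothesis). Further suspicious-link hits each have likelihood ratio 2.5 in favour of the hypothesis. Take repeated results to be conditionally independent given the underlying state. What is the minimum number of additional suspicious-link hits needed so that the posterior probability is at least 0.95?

Prior odds = 0.053/0.947 = 53/947.
Bayes factor of the evidence already in hand = 12.
Odds after that evidence = (53/947) × 12 = 636/947.
Target odds = 0.95/0.05 = 19.
Need 2.5ⁿ ≥ 19 ÷ (636/947) = 17993/636.
2.5³ = 15.625 falls short of 17993/636 but 2.5⁴ = 39.0625 reaches it, so n = 4.

4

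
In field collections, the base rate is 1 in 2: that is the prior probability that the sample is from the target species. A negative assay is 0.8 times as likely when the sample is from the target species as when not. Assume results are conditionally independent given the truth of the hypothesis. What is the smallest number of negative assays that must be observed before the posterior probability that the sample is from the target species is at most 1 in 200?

24

Prior odds = 0.5/0.5 = 1.
Likelihood ratio per negative assay = 0.8.
Target odds: 0.005 ÷ 0.995 = 1/199.
Require 0.8ⁿ ≤ 1/199 ÷ 1 = 1/199.
0.8²³ ≈0.00590296 is still above 1/199 but 0.8²⁴ ≈0.00472237 is at or below it, so n = 24.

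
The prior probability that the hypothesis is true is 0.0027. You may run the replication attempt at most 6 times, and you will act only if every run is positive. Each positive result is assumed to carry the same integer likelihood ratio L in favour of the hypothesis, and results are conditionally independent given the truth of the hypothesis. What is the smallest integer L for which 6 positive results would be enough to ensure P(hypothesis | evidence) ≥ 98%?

6

Prior odds = 0.0027/0.9973 = 27/9973.
Target odds = 0.98/0.02 = 49.
Need L⁶ ≥ 49 ÷ (27/9973) = 488677/27.
5⁶ = 15625 < 488677/27 ≤ 46656 = 6⁶, so L = 6.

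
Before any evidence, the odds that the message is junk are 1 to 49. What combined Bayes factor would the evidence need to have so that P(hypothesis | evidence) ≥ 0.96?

Prior odds = 1/49.
Target odds = 0.96/0.04 = 24.
Required Bayes factor = 24 ÷ (1/49) = 1176.

1176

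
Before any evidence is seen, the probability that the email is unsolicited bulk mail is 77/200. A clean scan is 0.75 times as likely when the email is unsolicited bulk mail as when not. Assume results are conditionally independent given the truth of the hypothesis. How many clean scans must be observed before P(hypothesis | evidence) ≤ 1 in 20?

Prior odds: 0.385 ÷ 0.615 = 77/123.
Likelihood ratio per clean scan = 0.75.
Target posterior odds = 0.05/0.95 = 1/19.
Require 0.75ⁿ ≤ 1/19 ÷ (77/123) = 123/1463.
0.75⁸ = 6561/65536 is still above 123/1463 but 0.75⁹ = 19683/262144 is at or below it, so n = 9.

9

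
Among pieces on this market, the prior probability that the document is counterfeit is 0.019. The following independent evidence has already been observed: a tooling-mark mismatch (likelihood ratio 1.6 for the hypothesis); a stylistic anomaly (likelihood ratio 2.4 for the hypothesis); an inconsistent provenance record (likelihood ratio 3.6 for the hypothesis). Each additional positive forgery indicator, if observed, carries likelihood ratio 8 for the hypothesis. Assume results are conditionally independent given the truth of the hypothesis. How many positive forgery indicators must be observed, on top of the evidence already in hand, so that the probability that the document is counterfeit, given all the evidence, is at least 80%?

Prior odds = 0.019/0.981 = 19/981.
Combined Bayes factor of the evidence already in hand = 1.6 × 2.4 × 3.6 = 13.824.
Odds after that evidence = (19/981) × 13.824 = 3648/13625.
Target odds = 0.8/0.2 = 4.
Need 8ⁿ ≥ 4 ÷ (3648/13625) = 13625/912.
8¹ = 8 falls short of 13625/912 but 8² = 64 reaches it, so n = 2.

2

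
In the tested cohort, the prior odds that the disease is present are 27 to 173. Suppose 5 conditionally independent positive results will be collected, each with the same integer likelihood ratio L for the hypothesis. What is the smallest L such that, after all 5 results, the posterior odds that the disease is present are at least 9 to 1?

3

Prior odds = 27/173.
Target odds = 9.
Need L⁵ ≥ 9 ÷ (27/173) = 173/3.
2⁵ = 32 < 173/3 ≤ 243 = 3⁵, so L = 3.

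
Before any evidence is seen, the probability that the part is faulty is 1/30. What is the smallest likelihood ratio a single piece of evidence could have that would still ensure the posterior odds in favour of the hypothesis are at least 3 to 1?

87

Prior odds = (1/30)/(29/30) = 1/29.
Target odds = 3.
Required Bayes factor = 3 ÷ (1/29) = 87.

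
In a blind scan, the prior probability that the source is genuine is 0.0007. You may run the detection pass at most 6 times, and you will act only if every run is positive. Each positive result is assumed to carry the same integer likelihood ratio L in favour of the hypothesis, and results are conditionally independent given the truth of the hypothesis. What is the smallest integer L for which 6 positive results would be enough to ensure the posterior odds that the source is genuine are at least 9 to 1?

5

Prior odds = 0.0007/0.9993 = 7/9993.
Target odds = 9.
Need L⁶ ≥ 9 ÷ (7/9993) = 89937/7.
4⁶ = 4096 < 89937/7 ≤ 15625 = 5⁶, so L = 5.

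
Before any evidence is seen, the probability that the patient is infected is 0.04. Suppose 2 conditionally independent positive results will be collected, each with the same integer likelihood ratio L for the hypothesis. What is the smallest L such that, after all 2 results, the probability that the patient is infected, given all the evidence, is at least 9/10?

15

Prior odds = 0.04/0.96 = 1/24.
Target odds = 0.9/0.1 = 9.
Need L² ≥ 9 ÷ (1/24) = 216.
14² = 196 < 216 ≤ 225 = 15², so L = 15.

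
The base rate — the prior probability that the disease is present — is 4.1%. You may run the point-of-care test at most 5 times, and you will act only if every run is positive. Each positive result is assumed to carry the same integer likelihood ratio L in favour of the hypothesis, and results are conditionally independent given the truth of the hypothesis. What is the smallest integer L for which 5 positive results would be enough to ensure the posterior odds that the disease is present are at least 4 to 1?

Prior odds = 0.041/0.959 = 41/959.
Target odds = 4.
Need L⁵ ≥ 4 ÷ (41/959) = 3836/41.
2⁵ = 32 < 3836/41 ≤ 243 = 3⁵, so L = 3.

3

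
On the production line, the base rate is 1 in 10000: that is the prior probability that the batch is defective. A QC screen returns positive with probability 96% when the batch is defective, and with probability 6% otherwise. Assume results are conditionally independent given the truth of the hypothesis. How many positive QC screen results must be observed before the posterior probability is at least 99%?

5

Prior odds = 0.0001/0.9999 = 1/9999.
Likelihood ratio of a positive result = 0.96/0.06 = 16.
Target posterior odds = 0.99/0.01 = 99.
Require 16ⁿ ≥ 99 ÷ (1/9999) = 989901.
16⁴ = 65536 falls short of 989901 but 16⁵ = 1048576 reaches it, so n = 5.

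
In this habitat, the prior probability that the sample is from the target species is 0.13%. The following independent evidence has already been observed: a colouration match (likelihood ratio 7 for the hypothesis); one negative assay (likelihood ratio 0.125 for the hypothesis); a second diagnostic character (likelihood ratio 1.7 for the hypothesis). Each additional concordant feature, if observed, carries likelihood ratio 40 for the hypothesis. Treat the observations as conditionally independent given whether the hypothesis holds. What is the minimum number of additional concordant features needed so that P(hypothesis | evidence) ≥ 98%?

3

Prior odds = 0.0013/0.9987 = 13/9987.
Combined Bayes factor of the evidence already in hand = 7 × 0.125 × 1.7 = 1.4875.
Odds after that evidence = (13/9987) × 1.4875 = 1547/798960.
Target odds = 0.98/0.02 = 49.
Need 40ⁿ ≥ 49 ÷ (1547/798960) = 5592720/221.
40² = 1600 falls short of 5592720/221 but 40³ = 64000 reaches it, so n = 3.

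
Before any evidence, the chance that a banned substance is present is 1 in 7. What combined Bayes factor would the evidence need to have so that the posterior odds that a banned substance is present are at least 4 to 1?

24

Prior odds = (1/7)/(6/7) = 1/6.
Target odds = 4.
Required Bayes factor = 4 ÷ (1/6) = 24.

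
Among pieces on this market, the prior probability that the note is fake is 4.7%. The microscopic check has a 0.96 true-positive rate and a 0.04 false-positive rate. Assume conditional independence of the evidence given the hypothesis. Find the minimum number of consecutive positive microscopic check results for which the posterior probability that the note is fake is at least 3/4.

Prior odds: 0.047 ÷ 0.953 = 47/953.
Likelihood ratio of a positive result = 0.96/0.04 = 24.
Target posterior odds = 0.75/0.25 = 3.
Need (47/953) × 24ⁿ ≥ 3, i.e. 24ⁿ ≥ 2859/47.
24¹ = 24 falls short of 2859/47 but 24² = 576 reaches it, so n = 2.

2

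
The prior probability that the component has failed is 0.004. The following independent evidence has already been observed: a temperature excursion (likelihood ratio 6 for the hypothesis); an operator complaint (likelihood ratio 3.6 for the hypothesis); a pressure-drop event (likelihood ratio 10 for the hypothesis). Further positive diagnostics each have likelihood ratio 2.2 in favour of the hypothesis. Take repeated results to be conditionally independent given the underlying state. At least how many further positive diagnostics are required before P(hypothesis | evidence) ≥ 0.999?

9

Prior odds = 0.004/0.996 = 1/249.
Combined Bayes factor of the evidence already in hand = 6 × 3.6 × 10 = 216.
Odds after that evidence = (1/249) × 216 = 72/83.
Target odds = 0.999/0.001 = 999.
Need 2.2ⁿ ≥ 999 ÷ (72/83) = 1151.625.
2.2⁸ = 214358881/390625 falls short of 1151.625 but 2.2⁹ ≈1207.27 reaches it, so n = 9.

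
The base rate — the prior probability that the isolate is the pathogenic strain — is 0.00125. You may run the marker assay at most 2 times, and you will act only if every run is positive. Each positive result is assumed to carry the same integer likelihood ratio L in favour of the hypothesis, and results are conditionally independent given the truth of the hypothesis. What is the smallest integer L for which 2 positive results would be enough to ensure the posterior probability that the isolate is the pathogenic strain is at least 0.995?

Prior odds = 0.00125/0.99875 = 1/799.
Target odds = 0.995/0.005 = 199.
Need L² ≥ 199 ÷ (1/799) = 159001.
398² = 158404 < 159001 ≤ 159201 = 399², so L = 399.

399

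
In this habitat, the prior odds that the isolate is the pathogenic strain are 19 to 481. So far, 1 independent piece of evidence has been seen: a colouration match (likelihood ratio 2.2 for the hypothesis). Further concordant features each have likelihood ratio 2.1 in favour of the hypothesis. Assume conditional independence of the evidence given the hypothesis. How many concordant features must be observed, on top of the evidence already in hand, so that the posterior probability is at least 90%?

Prior odds = 19/481.
Bayes factor of the evidence already in hand = 2.2.
Odds after that evidence = (19/481) × 2.2 = 209/2405.
Target odds = 0.9/0.1 = 9.
Need 2.1ⁿ ≥ 9 ÷ (209/2405) = 21645/209.
2.1⁶ = 85766121/1000000 falls short of 21645/209 but 2.1⁷ ≈180.109 reaches it, so n = 7.

7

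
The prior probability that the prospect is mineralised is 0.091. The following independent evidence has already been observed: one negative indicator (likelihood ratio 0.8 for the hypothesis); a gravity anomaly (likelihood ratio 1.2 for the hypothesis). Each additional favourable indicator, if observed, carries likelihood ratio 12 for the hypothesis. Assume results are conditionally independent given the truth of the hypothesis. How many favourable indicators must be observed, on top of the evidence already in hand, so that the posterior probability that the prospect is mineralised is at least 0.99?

Prior odds = 0.091/0.909 = 91/909.
Combined Bayes factor of the evidence already in hand = 0.8 × 1.2 = 0.96.
Odds after that evidence = (91/909) × 0.96 = 728/7575.
Target odds = 0.99/0.01 = 99.
Need 12ⁿ ≥ 99 ÷ (728/7575) = 749925/728.
12² = 144 falls short of 749925/728 but 12³ = 1728 reaches it, so n = 3.

3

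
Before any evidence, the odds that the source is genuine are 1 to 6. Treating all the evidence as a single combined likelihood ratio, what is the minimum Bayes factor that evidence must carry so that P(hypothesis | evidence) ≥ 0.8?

24

Prior odds = 1/6.
Target odds = 0.8/0.2 = 4.
Required Bayes factor = 4 ÷ (1/6) = 24.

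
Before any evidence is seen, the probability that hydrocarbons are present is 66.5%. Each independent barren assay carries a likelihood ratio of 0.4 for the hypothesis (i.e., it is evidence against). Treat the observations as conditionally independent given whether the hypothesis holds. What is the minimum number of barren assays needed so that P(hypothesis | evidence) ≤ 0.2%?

Prior odds: 0.665 ÷ 0.335 = 133/67.
Likelihood ratio per barren assay = 0.4.
Target posterior odds = 0.002/0.998 = 1/499.
Require 0.4ⁿ ≤ 1/499 ÷ (133/67) = 67/66367.
0.4⁷ = 128/78125 is still above 67/66367 but 0.4⁸ = 256/390625 is at or below it, so n = 8.

8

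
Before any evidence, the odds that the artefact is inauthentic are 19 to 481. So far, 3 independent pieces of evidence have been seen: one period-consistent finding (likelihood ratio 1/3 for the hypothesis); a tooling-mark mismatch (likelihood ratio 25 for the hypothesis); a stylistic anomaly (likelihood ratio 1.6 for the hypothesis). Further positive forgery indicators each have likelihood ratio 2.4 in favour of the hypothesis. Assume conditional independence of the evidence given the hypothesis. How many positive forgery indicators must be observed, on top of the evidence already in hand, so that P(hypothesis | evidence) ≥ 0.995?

7

Prior odds = 19/481.
Combined Bayes factor of the evidence already in hand = (1/3) × 25 × 1.6 = 40/3.
Odds after that evidence = (19/481) × 40/3 = 760/1443.
Target odds = 0.995/0.005 = 199.
Need 2.4ⁿ ≥ 199 ÷ (760/1443) = 287157/760.
2.4⁶ = 2985984/15625 falls short of 287157/760 but 2.4⁷ = 35831808/78125 reaches it, so n = 7.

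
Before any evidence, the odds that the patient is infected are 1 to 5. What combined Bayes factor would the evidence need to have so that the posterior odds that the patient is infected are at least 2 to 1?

10

Prior odds = 0.2.
Target odds = 2.
Required Bayes factor = 2 ÷ 0.2 = 10.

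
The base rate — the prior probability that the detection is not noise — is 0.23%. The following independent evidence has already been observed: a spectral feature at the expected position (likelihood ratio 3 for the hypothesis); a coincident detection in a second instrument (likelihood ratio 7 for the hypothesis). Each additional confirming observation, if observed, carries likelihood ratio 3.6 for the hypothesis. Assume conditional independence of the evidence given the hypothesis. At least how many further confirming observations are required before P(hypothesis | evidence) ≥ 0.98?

Prior odds = 0.0023/0.9977 = 23/9977.
Combined Bayes factor of the evidence already in hand = 3 × 7 = 21.
Odds after that evidence = (23/9977) × 21 = 483/9977.
Target odds = 0.98/0.02 = 49.
Need 3.6ⁿ ≥ 49 ÷ (483/9977) = 69839/69.
3.6⁵ = 604.66176 falls short of 69839/69 but 3.6⁶ = 34012224/15625 reaches it, so n = 6.

6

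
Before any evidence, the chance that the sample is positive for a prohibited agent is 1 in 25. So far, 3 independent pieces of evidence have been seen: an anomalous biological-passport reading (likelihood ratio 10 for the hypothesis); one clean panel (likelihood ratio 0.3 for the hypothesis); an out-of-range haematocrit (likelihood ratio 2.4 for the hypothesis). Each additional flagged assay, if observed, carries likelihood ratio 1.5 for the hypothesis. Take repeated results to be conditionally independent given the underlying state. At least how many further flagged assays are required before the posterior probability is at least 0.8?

7

Prior odds = 0.04/0.96 = 1/24.
Combined Bayes factor of the evidence already in hand = 10 × 0.3 × 2.4 = 7.2.
Odds after that evidence = (1/24) × 7.2 = 0.3.
Target odds = 0.8/0.2 = 4.
Need 1.5ⁿ ≥ 4 ÷ 0.3 = 40/3.
1.5⁶ = 11.390625 falls short of 40/3 but 1.5⁷ = 17.0859375 reaches it, so n = 7.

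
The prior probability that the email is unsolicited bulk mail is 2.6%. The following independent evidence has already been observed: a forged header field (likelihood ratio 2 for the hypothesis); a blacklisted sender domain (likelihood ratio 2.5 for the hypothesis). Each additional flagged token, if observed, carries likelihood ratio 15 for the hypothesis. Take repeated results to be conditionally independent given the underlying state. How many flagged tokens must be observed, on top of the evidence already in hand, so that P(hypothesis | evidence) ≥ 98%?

Prior odds = 0.026/0.974 = 13/487.
Combined Bayes factor of the evidence already in hand = 2 × 2.5 = 5.
Odds after that evidence = (13/487) × 5 = 65/487.
Target odds = 0.98/0.02 = 49.
Need 15ⁿ ≥ 49 ÷ (65/487) = 23863/65.
15² = 225 falls short of 23863/65 but 15³ = 3375 reaches it, so n = 3.

3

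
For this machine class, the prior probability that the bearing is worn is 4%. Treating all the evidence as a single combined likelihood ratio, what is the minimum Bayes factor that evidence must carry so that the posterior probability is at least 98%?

Prior odds = 0.04/0.96 = 1/24.
Target odds = 0.98/0.02 = 49.
Required Bayes factor = 49 ÷ (1/24) = 1176.

1176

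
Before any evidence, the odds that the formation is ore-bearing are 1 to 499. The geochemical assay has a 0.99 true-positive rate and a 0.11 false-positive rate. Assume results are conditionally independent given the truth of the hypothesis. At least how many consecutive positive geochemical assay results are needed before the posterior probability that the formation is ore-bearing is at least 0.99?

Prior odds = 1/499.
Likelihood ratio of a positive result = 0.99/0.11 = 9.
Target posterior odds = 0.99/0.01 = 99.
Require 9ⁿ ≥ 99 ÷ (1/499) = 49401.
9⁴ = 6561 falls short of 49401 but 9⁵ = 59049 reaches it, so n = 5.

5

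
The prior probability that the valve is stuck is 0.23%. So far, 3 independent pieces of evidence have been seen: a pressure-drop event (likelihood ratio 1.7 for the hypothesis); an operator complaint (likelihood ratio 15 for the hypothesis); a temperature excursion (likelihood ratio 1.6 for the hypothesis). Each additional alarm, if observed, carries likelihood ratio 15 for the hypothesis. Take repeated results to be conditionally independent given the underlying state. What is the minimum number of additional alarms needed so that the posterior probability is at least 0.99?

3

Prior odds = 0.0023/0.9977 = 23/9977.
Combined Bayes factor of the evidence already in hand = 1.7 × 15 × 1.6 = 40.8.
Odds after that evidence = (23/9977) × 40.8 = 4692/49885.
Target odds = 0.99/0.01 = 99.
Need 15ⁿ ≥ 99 ÷ (4692/49885) = 1646205/1564.
15² = 225 falls short of 1646205/1564 but 15³ = 3375 reaches it, so n = 3.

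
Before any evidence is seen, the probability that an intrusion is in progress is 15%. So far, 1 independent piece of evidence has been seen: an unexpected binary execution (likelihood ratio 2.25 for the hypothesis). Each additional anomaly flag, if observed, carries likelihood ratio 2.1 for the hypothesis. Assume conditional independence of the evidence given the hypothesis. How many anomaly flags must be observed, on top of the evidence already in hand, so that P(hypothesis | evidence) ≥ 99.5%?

9

Prior odds = 0.15/0.85 = 3/17.
Bayes factor of the evidence already in hand = 2.25.
Odds after that evidence = (3/17) × 2.25 = 27/68.
Target odds = 0.995/0.005 = 199.
Need 2.1ⁿ ≥ 199 ÷ (27/68) = 13532/27.
2.1⁸ ≈378.229 falls short of 13532/27 but 2.1⁹ ≈794.28 reaches it, so n = 9.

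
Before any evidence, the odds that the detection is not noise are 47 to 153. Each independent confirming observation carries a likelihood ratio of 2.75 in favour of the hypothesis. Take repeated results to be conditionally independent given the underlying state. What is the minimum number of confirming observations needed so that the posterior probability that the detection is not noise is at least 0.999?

8

Prior odds = 47/153.
Likelihood ratio per confirming observation = 2.75.
Target odds: 0.999 ÷ 0.001 = 999.
Need (47/153) × 2.75ⁿ ≥ 999, i.e. 2.75ⁿ ≥ 152847/47.
2.75⁷ = 19487171/16384 falls short of 152847/47 but 2.75⁸ = 214358881/65536 reaches it, so n = 8.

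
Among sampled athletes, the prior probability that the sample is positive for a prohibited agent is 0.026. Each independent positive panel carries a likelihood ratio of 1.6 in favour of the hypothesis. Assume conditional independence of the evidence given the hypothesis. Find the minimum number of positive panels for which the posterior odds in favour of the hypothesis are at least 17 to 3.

12

Prior odds: 0.026 ÷ 0.974 = 13/487.
Likelihood ratio per positive panel = 1.6.
Target odds = 17/3.
Require 1.6ⁿ ≥ 17/3 ÷ (13/487) = 8279/39.
1.6¹¹ ≈175.922 falls short of 8279/39 but 1.6¹² ≈281.475 reaches it, so n = 12.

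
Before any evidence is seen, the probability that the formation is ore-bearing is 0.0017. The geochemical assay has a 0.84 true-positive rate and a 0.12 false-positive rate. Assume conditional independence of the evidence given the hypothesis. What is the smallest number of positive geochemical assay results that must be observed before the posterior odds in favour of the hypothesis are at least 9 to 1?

Prior odds: 0.0017 ÷ 0.9983 = 17/9983.
Likelihood ratio of a positive result = 0.84/0.12 = 7.
Target odds = 9.
Require 7ⁿ ≥ 9 ÷ (17/9983) = 89847/17.
7⁴ = 2401 falls short of 89847/17 but 7⁵ = 16807 reaches it, so n = 5.

5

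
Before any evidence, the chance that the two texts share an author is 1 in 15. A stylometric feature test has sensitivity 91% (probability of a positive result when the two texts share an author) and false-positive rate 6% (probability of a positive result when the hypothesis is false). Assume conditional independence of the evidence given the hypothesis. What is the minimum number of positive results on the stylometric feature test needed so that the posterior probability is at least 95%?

Prior odds: (1/15) ÷ (14/15) = 1/14.
Likelihood ratio of a positive result = 0.91/0.06 = 91/6.
Target posterior odds = 0.95/0.05 = 19.
Require (91/6)ⁿ ≥ 19 ÷ (1/14) = 266.
(91/6)² = 8281/36 falls short of 266 but (91/6)³ = 753571/216 reaches it, so n = 3.

3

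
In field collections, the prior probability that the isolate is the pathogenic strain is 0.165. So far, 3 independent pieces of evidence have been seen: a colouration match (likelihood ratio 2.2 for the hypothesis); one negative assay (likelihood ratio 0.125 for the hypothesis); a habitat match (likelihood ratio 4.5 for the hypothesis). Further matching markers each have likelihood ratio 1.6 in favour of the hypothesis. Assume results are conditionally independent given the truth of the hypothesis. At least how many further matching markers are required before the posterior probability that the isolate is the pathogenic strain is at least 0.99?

13

Prior odds = 0.165/0.835 = 33/167.
Combined Bayes factor of the evidence already in hand = 2.2 × 0.125 × 4.5 = 1.2375.
Odds after that evidence = (33/167) × 1.2375 = 3267/13360.
Target odds = 0.99/0.01 = 99.
Need 1.6ⁿ ≥ 99 ÷ (3267/13360) = 13360/33.
1.6¹² ≈281.475 falls short of 13360/33 but 1.6¹³ ≈450.36 reaches it, so n = 13.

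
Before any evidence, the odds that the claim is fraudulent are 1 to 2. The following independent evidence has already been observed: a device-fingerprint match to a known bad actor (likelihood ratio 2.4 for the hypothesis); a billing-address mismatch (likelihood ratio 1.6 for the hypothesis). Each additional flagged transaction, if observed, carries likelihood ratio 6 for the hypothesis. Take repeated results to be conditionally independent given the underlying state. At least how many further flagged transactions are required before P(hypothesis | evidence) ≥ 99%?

Prior odds = 0.5.
Combined Bayes factor of the evidence already in hand = 2.4 × 1.6 = 3.84.
Odds after that evidence = 0.5 × 3.84 = 1.92.
Target odds = 0.99/0.01 = 99.
Need 6ⁿ ≥ 99 ÷ 1.92 = 51.5625.
6² = 36 falls short of 51.5625 but 6³ = 216 reaches it, so n = 3.

3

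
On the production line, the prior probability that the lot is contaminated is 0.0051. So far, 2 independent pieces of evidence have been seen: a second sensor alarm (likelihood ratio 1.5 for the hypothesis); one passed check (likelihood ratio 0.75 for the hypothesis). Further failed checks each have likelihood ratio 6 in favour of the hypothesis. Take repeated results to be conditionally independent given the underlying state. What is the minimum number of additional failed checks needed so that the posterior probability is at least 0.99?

6

Prior odds = 0.0051/0.9949 = 51/9949.
Combined Bayes factor of the evidence already in hand = 1.5 × 0.75 = 1.125.
Odds after that evidence = (51/9949) × 1.125 = 459/79592.
Target odds = 0.99/0.01 = 99.
Need 6ⁿ ≥ 99 ÷ (459/79592) = 875512/51.
6⁵ = 7776 falls short of 875512/51 but 6⁶ = 46656 reaches it, so n = 6.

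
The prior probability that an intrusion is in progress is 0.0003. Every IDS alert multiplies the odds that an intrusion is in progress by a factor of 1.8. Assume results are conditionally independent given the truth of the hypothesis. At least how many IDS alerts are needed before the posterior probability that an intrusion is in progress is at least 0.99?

Prior odds: 0.0003 ÷ 0.9997 = 3/9997.
Likelihood ratio per IDS alert = 1.8.
Target posterior odds = 0.99/0.01 = 99.
Require 1.8ⁿ ≥ 99 ÷ (3/9997) = 329901.
1.8²¹ ≈229468 falls short of 329901 but 1.8²² ≈413043 reaches it, so n = 22.

22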